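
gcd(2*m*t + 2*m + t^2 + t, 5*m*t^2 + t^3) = 1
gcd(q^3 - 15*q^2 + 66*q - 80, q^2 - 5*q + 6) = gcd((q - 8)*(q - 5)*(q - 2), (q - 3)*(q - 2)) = q - 2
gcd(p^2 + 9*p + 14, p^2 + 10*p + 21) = p + 7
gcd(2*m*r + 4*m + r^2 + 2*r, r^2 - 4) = r + 2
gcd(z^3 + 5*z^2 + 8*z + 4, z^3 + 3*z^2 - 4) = z^2 + 4*z + 4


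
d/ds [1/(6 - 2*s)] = 1/(2*(s - 3)^2)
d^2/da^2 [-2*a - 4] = 0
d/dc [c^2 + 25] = 2*c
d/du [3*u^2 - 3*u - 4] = 6*u - 3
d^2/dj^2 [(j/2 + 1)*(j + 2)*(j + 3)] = 3*j + 7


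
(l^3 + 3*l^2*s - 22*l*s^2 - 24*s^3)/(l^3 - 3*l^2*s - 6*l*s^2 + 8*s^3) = (-l^2 - 7*l*s - 6*s^2)/(-l^2 - l*s + 2*s^2)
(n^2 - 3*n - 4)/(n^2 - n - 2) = (n - 4)/(n - 2)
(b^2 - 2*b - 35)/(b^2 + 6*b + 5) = (b - 7)/(b + 1)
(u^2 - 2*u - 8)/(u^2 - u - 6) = (u - 4)/(u - 3)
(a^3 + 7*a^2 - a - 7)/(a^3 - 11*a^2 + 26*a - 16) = (a^2 + 8*a + 7)/(a^2 - 10*a + 16)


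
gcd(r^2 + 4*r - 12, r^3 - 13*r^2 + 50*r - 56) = r - 2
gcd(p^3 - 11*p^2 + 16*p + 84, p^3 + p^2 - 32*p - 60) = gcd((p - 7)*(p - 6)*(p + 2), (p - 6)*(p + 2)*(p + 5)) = p^2 - 4*p - 12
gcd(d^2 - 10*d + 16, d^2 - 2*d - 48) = d - 8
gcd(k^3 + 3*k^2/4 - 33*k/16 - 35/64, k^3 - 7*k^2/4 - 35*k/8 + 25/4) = k - 5/4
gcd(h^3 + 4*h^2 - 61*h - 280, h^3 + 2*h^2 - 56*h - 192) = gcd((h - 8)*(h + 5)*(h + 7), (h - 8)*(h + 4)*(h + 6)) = h - 8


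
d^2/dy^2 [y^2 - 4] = 2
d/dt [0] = 0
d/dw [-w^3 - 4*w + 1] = -3*w^2 - 4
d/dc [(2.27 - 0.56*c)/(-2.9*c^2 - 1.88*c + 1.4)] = (-1.624*c^2 + 13.166*c + 3.4836)/(8.41*c^4 + 10.904*c^3 - 4.5856*c^2 - 5.264*c + 1.96)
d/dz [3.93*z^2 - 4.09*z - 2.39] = 7.86*z - 4.09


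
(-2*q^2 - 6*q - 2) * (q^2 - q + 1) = -2*q^4 - 4*q^3 + 2*q^2 - 4*q - 2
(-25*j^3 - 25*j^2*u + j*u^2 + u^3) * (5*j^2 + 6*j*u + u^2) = -125*j^5 - 275*j^4*u - 170*j^3*u^2 - 14*j^2*u^3 + 7*j*u^4 + u^5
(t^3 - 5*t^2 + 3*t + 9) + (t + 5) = t^3 - 5*t^2 + 4*t + 14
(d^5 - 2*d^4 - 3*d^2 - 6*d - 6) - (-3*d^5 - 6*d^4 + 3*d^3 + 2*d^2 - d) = 4*d^5 + 4*d^4 - 3*d^3 - 5*d^2 - 5*d - 6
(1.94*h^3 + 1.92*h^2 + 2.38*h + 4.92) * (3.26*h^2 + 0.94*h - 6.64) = 6.3244*h^5 + 8.0828*h^4 - 3.318*h^3 + 5.5276*h^2 - 11.1784*h - 32.6688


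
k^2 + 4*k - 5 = (k - 1)*(k + 5)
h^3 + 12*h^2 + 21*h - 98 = (h - 2)*(h + 7)^2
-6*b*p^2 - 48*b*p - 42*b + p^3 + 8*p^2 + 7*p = (-6*b + p)*(p + 1)*(p + 7)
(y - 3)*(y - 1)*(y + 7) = y^3 + 3*y^2 - 25*y + 21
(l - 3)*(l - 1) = l^2 - 4*l + 3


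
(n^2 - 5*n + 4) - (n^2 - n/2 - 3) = 7 - 9*n/2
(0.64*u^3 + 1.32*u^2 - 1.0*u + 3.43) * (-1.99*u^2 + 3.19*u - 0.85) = -1.2736*u^5 - 0.5852*u^4 + 5.6568*u^3 - 11.1377*u^2 + 11.7917*u - 2.9155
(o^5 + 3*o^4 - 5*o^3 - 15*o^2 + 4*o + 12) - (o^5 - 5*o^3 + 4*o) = 3*o^4 - 15*o^2 + 12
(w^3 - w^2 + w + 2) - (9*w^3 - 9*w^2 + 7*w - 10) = -8*w^3 + 8*w^2 - 6*w + 12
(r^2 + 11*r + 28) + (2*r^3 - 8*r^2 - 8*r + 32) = 2*r^3 - 7*r^2 + 3*r + 60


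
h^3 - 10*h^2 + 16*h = h*(h - 8)*(h - 2)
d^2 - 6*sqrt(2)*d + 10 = (d - 5*sqrt(2))*(d - sqrt(2))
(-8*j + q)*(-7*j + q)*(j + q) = 56*j^3 + 41*j^2*q - 14*j*q^2 + q^3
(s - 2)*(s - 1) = s^2 - 3*s + 2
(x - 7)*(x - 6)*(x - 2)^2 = x^4 - 17*x^3 + 98*x^2 - 220*x + 168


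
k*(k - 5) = k^2 - 5*k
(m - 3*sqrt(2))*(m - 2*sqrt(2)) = m^2 - 5*sqrt(2)*m + 12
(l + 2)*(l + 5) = l^2 + 7*l + 10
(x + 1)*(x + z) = x^2 + x*z + x + z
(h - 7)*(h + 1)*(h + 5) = h^3 - h^2 - 37*h - 35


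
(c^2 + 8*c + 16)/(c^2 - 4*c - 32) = (c + 4)/(c - 8)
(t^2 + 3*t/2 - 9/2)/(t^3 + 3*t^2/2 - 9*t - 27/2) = (2*t - 3)/(2*t^2 - 3*t - 9)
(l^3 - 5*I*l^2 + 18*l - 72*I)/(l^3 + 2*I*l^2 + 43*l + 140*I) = (l^2 - 9*I*l - 18)/(l^2 - 2*I*l + 35)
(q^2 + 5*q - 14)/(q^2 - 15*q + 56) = (q^2 + 5*q - 14)/(q^2 - 15*q + 56)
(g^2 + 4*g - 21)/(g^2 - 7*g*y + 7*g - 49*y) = (3 - g)/(-g + 7*y)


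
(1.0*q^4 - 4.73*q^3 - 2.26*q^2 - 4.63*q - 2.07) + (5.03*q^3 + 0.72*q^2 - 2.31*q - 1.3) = 1.0*q^4 + 0.3*q^3 - 1.54*q^2 - 6.94*q - 3.37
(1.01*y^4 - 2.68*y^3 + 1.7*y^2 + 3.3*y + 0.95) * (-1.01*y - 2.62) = -1.0201*y^5 + 0.0606*y^4 + 5.3046*y^3 - 7.787*y^2 - 9.6055*y - 2.489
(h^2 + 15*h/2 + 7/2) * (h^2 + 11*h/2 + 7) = h^4 + 13*h^3 + 207*h^2/4 + 287*h/4 + 49/2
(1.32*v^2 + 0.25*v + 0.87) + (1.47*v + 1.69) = 1.32*v^2 + 1.72*v + 2.56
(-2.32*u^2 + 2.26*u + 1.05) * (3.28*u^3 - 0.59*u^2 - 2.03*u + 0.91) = -7.6096*u^5 + 8.7816*u^4 + 6.8202*u^3 - 7.3185*u^2 - 0.0749*u + 0.9555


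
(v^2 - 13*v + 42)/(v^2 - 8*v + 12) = (v - 7)/(v - 2)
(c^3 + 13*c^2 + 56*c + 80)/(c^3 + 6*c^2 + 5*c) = (c^2 + 8*c + 16)/(c*(c + 1))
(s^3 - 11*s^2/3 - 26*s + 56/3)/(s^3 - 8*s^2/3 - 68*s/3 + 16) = (s - 7)/(s - 6)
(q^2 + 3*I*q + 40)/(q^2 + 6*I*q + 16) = (q - 5*I)/(q - 2*I)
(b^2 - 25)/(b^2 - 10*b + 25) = (b + 5)/(b - 5)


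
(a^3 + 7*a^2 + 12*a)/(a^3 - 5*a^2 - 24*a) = (a + 4)/(a - 8)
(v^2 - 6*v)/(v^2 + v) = (v - 6)/(v + 1)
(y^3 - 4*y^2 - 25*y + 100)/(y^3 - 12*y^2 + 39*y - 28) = (y^2 - 25)/(y^2 - 8*y + 7)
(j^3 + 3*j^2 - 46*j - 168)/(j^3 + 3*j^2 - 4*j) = (j^2 - j - 42)/(j*(j - 1))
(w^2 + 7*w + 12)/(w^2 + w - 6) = (w + 4)/(w - 2)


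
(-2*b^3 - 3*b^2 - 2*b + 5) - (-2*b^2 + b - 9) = -2*b^3 - b^2 - 3*b + 14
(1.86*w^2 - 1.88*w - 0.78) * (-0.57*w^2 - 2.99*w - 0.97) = -1.0602*w^4 - 4.4898*w^3 + 4.2616*w^2 + 4.1558*w + 0.7566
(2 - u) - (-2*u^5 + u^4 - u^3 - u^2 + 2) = 2*u^5 - u^4 + u^3 + u^2 - u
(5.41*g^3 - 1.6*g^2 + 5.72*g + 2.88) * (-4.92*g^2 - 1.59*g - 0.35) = -26.6172*g^5 - 0.729900000000001*g^4 - 27.4919*g^3 - 22.7044*g^2 - 6.5812*g - 1.008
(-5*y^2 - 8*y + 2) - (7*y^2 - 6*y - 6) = -12*y^2 - 2*y + 8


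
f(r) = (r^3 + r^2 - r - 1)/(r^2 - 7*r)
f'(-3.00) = 0.44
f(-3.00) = -0.53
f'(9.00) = -12.72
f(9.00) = 44.44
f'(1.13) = -0.70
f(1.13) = -0.09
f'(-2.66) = 0.39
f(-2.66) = -0.39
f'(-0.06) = -39.78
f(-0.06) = -2.21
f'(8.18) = -38.40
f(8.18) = 62.69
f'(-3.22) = 0.46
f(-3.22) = -0.63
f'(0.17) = -5.12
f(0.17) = 0.98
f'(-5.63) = 0.65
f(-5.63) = -2.00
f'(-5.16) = 0.62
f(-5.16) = -1.70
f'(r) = (7 - 2*r)*(r^3 + r^2 - r - 1)/(r^2 - 7*r)^2 + (3*r^2 + 2*r - 1)/(r^2 - 7*r)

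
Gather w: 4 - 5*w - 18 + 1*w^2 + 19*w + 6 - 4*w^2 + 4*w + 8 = -3*w^2 + 18*w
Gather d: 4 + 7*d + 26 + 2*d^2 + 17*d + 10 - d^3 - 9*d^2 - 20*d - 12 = -d^3 - 7*d^2 + 4*d + 28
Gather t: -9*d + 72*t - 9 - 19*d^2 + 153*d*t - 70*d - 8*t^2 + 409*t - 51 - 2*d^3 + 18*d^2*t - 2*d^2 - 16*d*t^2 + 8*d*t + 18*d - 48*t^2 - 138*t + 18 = -2*d^3 - 21*d^2 - 61*d + t^2*(-16*d - 56) + t*(18*d^2 + 161*d + 343) - 42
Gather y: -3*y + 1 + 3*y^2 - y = 3*y^2 - 4*y + 1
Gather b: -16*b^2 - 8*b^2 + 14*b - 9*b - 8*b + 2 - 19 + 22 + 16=-24*b^2 - 3*b + 21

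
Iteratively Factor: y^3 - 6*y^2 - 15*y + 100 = (y - 5)*(y^2 - y - 20) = (y - 5)*(y + 4)*(y - 5)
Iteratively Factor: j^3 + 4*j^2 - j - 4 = (j - 1)*(j^2 + 5*j + 4) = (j - 1)*(j + 1)*(j + 4)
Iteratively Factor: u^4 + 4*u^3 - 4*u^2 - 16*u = (u - 2)*(u^3 + 6*u^2 + 8*u) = u*(u - 2)*(u^2 + 6*u + 8) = u*(u - 2)*(u + 2)*(u + 4)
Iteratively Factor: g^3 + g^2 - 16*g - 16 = (g - 4)*(g^2 + 5*g + 4) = (g - 4)*(g + 4)*(g + 1)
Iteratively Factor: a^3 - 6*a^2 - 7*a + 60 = (a + 3)*(a^2 - 9*a + 20) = (a - 5)*(a + 3)*(a - 4)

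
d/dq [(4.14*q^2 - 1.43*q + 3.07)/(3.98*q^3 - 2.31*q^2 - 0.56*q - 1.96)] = (-16.4772*q^4 + 11.3828*q^3 - 42.2775*q^2 - 2.0454*q + 4.522)/(15.8404*q^6 - 18.3876*q^5 + 0.8785*q^4 - 13.0144*q^3 + 9.3688*q^2 + 2.1952*q + 3.8416)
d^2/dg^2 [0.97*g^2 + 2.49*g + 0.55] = 1.94000000000000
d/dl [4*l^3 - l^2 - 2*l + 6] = 12*l^2 - 2*l - 2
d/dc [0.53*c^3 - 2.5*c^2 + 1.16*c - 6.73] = 1.59*c^2 - 5.0*c + 1.16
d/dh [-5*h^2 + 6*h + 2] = 6 - 10*h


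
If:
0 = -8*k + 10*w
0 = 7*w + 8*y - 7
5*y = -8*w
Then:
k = -175/116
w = -35/29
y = 56/29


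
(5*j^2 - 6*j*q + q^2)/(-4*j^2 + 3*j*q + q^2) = (-5*j + q)/(4*j + q)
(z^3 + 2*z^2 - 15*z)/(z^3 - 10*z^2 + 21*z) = (z + 5)/(z - 7)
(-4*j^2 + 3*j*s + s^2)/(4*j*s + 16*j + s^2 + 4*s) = (-j + s)/(s + 4)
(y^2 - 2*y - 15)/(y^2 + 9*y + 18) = (y - 5)/(y + 6)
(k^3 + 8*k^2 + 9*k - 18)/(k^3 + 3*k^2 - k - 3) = (k + 6)/(k + 1)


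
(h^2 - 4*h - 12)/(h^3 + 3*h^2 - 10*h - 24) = (h - 6)/(h^2 + h - 12)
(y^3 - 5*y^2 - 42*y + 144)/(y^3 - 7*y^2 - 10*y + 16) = (y^2 + 3*y - 18)/(y^2 + y - 2)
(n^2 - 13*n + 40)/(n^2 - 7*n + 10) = (n - 8)/(n - 2)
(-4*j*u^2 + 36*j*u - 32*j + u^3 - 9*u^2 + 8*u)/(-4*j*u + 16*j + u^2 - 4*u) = (u^2 - 9*u + 8)/(u - 4)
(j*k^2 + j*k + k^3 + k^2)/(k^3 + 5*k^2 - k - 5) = k*(j + k)/(k^2 + 4*k - 5)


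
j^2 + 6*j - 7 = (j - 1)*(j + 7)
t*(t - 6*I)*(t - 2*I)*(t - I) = t^4 - 9*I*t^3 - 20*t^2 + 12*I*t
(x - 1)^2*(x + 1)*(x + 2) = x^4 + x^3 - 3*x^2 - x + 2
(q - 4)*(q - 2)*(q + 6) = q^3 - 28*q + 48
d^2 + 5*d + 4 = (d + 1)*(d + 4)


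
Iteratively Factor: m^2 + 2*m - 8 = (m - 2)*(m + 4)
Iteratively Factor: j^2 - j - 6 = (j + 2)*(j - 3)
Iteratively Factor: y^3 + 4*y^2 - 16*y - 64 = (y + 4)*(y^2 - 16) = (y + 4)^2*(y - 4)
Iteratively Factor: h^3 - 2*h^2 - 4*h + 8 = (h - 2)*(h^2 - 4) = (h - 2)*(h + 2)*(h - 2)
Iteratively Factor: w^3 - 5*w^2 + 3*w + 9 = (w + 1)*(w^2 - 6*w + 9) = (w - 3)*(w + 1)*(w - 3)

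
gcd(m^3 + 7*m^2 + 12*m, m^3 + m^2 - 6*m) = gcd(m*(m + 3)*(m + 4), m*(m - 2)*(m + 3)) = m^2 + 3*m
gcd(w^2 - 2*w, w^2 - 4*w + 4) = w - 2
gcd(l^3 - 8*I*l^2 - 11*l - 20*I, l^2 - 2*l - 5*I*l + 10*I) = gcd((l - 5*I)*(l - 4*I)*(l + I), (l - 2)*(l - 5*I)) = l - 5*I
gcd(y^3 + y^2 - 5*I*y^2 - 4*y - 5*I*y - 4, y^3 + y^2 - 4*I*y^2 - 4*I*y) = y^2 + y*(1 - 4*I) - 4*I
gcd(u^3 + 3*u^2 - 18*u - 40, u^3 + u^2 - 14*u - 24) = u^2 - 2*u - 8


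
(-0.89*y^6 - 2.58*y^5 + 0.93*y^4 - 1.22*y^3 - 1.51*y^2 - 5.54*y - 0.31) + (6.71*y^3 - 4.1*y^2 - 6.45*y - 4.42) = -0.89*y^6 - 2.58*y^5 + 0.93*y^4 + 5.49*y^3 - 5.61*y^2 - 11.99*y - 4.73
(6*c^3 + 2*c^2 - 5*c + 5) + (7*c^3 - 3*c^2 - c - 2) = 13*c^3 - c^2 - 6*c + 3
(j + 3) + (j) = 2*j + 3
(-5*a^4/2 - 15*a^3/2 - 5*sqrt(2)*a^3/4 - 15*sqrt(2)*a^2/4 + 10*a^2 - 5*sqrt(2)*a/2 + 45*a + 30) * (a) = -5*a^5/2 - 15*a^4/2 - 5*sqrt(2)*a^4/4 - 15*sqrt(2)*a^3/4 + 10*a^3 - 5*sqrt(2)*a^2/2 + 45*a^2 + 30*a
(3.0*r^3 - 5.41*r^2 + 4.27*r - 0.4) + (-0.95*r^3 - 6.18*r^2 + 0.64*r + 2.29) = 2.05*r^3 - 11.59*r^2 + 4.91*r + 1.89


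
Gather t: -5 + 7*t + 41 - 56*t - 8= 28 - 49*t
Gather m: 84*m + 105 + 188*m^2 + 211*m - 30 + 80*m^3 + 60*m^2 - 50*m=80*m^3 + 248*m^2 + 245*m + 75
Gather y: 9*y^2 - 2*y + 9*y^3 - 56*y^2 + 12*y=9*y^3 - 47*y^2 + 10*y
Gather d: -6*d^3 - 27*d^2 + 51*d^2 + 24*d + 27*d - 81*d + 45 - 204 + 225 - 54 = -6*d^3 + 24*d^2 - 30*d + 12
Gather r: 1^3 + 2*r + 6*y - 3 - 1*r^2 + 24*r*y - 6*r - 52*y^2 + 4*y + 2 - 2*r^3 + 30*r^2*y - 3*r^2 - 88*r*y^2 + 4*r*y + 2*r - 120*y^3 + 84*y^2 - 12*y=-2*r^3 + r^2*(30*y - 4) + r*(-88*y^2 + 28*y - 2) - 120*y^3 + 32*y^2 - 2*y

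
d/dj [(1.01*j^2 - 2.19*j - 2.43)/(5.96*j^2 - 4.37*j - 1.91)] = (8.6387*j^2 + 25.1074*j - 6.4362)/(35.5216*j^4 - 52.0904*j^3 - 3.6703*j^2 + 16.6934*j + 3.6481)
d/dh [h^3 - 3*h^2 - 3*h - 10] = 3*h^2 - 6*h - 3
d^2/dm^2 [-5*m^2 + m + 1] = -10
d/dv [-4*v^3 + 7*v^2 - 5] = 2*v*(7 - 6*v)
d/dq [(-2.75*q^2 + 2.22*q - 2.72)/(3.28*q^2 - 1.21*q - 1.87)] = (-3.9541*q^2 + 28.1282*q - 7.4426)/(10.7584*q^4 - 7.9376*q^3 - 10.8031*q^2 + 4.5254*q + 3.4969)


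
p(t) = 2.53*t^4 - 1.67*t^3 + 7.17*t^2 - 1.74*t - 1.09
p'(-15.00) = -35499.09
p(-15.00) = 135355.76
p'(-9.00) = -7914.09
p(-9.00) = 18412.10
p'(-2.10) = -147.67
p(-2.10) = 98.85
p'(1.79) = 65.92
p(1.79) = 35.16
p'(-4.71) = -1237.83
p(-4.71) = 1585.76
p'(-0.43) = -9.64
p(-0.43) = 1.20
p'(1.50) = 42.65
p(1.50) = 19.60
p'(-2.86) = -320.48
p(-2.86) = 270.87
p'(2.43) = 148.73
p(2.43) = 101.27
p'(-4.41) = -1030.37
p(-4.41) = 1246.17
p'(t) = 10.12*t^3 - 5.01*t^2 + 14.34*t - 1.74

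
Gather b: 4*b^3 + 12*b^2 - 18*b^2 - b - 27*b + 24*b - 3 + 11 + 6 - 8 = 4*b^3 - 6*b^2 - 4*b + 6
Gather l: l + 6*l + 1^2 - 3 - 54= 7*l - 56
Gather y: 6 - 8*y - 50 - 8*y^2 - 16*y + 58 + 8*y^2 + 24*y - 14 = 0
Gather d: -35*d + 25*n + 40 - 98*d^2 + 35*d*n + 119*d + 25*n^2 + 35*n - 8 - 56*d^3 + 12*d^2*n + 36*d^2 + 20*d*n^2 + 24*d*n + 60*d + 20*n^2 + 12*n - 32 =-56*d^3 + d^2*(12*n - 62) + d*(20*n^2 + 59*n + 144) + 45*n^2 + 72*n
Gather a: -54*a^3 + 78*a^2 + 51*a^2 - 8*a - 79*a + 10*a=-54*a^3 + 129*a^2 - 77*a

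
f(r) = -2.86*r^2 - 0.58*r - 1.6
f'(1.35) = -8.30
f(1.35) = -7.60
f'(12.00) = -69.22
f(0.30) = -2.03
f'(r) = -5.72*r - 0.58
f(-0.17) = -1.58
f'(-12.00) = 68.06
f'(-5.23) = 29.34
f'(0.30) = -2.30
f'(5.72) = -33.30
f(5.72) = -98.49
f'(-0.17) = 0.39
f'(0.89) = -5.67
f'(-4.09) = 22.81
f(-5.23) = -76.80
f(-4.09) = -47.07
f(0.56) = -2.82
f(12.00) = -420.40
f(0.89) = -4.38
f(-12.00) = -406.48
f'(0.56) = -3.78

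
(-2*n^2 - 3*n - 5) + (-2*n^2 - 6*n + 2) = -4*n^2 - 9*n - 3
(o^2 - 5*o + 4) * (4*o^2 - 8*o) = 4*o^4 - 28*o^3 + 56*o^2 - 32*o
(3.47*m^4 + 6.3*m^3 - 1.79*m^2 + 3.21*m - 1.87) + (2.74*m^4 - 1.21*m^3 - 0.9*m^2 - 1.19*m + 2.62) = 6.21*m^4 + 5.09*m^3 - 2.69*m^2 + 2.02*m + 0.75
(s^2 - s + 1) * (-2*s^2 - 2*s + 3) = -2*s^4 + 3*s^2 - 5*s + 3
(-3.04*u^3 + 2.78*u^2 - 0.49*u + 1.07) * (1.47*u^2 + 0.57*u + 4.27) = -4.4688*u^5 + 2.3538*u^4 - 12.1165*u^3 + 13.1642*u^2 - 1.4824*u + 4.5689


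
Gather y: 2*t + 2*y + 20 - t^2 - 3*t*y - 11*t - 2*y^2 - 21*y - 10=-t^2 - 9*t - 2*y^2 + y*(-3*t - 19) + 10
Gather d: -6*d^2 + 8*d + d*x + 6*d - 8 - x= -6*d^2 + d*(x + 14) - x - 8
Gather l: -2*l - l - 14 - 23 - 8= -3*l - 45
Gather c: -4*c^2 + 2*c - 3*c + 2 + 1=-4*c^2 - c + 3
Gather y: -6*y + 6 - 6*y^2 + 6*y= 6 - 6*y^2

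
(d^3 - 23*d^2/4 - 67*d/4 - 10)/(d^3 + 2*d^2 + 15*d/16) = 4*(d^2 - 7*d - 8)/(d*(4*d + 3))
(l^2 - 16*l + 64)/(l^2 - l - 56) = (l - 8)/(l + 7)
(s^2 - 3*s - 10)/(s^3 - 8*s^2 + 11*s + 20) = (s + 2)/(s^2 - 3*s - 4)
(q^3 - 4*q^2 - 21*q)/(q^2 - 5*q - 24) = q*(q - 7)/(q - 8)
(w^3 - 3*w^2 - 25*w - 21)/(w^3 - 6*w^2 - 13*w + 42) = (w + 1)/(w - 2)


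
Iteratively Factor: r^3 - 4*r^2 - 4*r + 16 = (r - 2)*(r^2 - 2*r - 8) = (r - 2)*(r + 2)*(r - 4)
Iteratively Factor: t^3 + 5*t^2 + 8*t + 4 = (t + 2)*(t^2 + 3*t + 2) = (t + 2)^2*(t + 1)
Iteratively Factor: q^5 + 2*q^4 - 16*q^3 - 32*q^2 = (q)*(q^4 + 2*q^3 - 16*q^2 - 32*q) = q*(q - 4)*(q^3 + 6*q^2 + 8*q) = q^2*(q - 4)*(q^2 + 6*q + 8) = q^2*(q - 4)*(q + 4)*(q + 2)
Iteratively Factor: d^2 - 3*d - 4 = (d - 4)*(d + 1)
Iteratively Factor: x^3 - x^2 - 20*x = (x - 5)*(x^2 + 4*x) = (x - 5)*(x + 4)*(x)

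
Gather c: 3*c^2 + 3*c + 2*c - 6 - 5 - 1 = 3*c^2 + 5*c - 12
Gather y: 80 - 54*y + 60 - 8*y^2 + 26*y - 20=-8*y^2 - 28*y + 120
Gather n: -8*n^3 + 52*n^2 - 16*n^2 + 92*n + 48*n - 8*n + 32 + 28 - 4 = -8*n^3 + 36*n^2 + 132*n + 56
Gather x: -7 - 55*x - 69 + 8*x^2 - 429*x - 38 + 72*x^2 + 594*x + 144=80*x^2 + 110*x + 30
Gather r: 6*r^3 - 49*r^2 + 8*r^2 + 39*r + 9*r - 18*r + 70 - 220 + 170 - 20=6*r^3 - 41*r^2 + 30*r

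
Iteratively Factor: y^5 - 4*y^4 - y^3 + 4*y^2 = (y)*(y^4 - 4*y^3 - y^2 + 4*y) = y*(y + 1)*(y^3 - 5*y^2 + 4*y) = y*(y - 1)*(y + 1)*(y^2 - 4*y) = y^2*(y - 1)*(y + 1)*(y - 4)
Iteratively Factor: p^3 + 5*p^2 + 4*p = (p + 4)*(p^2 + p) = (p + 1)*(p + 4)*(p)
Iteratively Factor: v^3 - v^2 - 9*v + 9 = (v + 3)*(v^2 - 4*v + 3) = (v - 3)*(v + 3)*(v - 1)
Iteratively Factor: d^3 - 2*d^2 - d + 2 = (d - 2)*(d^2 - 1) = (d - 2)*(d + 1)*(d - 1)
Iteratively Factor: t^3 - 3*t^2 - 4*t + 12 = (t - 3)*(t^2 - 4) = (t - 3)*(t + 2)*(t - 2)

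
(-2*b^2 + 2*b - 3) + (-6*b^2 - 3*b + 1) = -8*b^2 - b - 2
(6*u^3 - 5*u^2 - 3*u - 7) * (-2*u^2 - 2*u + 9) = -12*u^5 - 2*u^4 + 70*u^3 - 25*u^2 - 13*u - 63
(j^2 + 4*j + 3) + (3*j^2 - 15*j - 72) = 4*j^2 - 11*j - 69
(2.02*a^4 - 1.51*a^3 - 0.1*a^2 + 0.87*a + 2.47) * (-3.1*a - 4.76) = -6.262*a^5 - 4.9342*a^4 + 7.4976*a^3 - 2.221*a^2 - 11.7982*a - 11.7572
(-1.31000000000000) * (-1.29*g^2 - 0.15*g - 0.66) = 1.6899*g^2 + 0.1965*g + 0.8646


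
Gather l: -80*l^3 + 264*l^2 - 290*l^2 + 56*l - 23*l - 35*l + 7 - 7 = -80*l^3 - 26*l^2 - 2*l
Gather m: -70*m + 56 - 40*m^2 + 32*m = -40*m^2 - 38*m + 56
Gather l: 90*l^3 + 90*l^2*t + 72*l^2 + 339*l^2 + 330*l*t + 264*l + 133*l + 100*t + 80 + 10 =90*l^3 + l^2*(90*t + 411) + l*(330*t + 397) + 100*t + 90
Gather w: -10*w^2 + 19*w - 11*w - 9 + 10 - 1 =-10*w^2 + 8*w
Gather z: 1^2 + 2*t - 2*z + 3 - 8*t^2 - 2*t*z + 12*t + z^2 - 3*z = -8*t^2 + 14*t + z^2 + z*(-2*t - 5) + 4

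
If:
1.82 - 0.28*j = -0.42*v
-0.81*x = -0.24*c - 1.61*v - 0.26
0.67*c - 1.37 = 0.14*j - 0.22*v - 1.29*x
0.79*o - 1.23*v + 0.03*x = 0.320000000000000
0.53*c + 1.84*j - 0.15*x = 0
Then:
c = 26.30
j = -8.54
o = -14.76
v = -10.03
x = -11.81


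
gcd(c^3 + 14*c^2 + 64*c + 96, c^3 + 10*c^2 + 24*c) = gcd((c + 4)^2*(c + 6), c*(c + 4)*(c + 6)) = c^2 + 10*c + 24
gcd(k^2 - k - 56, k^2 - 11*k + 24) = k - 8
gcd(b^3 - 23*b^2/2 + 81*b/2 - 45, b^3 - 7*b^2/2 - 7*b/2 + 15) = b^2 - 11*b/2 + 15/2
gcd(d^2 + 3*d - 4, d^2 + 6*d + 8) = d + 4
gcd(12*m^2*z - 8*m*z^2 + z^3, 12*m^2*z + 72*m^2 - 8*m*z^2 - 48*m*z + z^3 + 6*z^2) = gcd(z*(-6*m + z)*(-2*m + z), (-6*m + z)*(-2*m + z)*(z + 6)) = 12*m^2 - 8*m*z + z^2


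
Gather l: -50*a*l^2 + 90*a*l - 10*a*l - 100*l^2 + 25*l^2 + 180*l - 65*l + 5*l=l^2*(-50*a - 75) + l*(80*a + 120)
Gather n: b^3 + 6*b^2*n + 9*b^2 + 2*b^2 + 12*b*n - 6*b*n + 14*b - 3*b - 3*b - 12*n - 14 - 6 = b^3 + 11*b^2 + 8*b + n*(6*b^2 + 6*b - 12) - 20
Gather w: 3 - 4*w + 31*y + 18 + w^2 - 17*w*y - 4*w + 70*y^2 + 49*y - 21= w^2 + w*(-17*y - 8) + 70*y^2 + 80*y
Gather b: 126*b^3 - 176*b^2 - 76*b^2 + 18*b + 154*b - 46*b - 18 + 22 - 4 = 126*b^3 - 252*b^2 + 126*b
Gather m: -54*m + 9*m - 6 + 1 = -45*m - 5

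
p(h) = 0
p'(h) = 0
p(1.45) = 0.00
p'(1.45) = 0.00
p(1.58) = 0.00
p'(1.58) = 0.00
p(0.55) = 0.00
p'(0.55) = 0.00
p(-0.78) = 0.00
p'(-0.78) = 0.00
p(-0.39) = 0.00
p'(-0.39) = 0.00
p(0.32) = 0.00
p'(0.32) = 0.00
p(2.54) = 0.00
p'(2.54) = 0.00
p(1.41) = 0.00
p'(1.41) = 0.00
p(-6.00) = 0.00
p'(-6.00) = 0.00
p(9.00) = 0.00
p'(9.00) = 0.00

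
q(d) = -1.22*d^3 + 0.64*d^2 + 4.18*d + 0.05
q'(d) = -3.66*d^2 + 1.28*d + 4.18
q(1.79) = 2.59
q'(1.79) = -5.26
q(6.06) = -222.62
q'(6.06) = -122.47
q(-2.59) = 14.71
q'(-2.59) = -23.69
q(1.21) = 3.88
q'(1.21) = 0.37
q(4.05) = -53.57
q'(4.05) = -50.67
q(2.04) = 0.88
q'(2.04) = -8.44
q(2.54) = -5.20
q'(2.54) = -16.18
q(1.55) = 3.52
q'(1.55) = -2.63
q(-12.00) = 2150.21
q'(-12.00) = -538.22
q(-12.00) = 2150.21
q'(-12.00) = -538.22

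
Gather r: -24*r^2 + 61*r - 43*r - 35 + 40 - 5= -24*r^2 + 18*r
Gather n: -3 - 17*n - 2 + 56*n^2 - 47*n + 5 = 56*n^2 - 64*n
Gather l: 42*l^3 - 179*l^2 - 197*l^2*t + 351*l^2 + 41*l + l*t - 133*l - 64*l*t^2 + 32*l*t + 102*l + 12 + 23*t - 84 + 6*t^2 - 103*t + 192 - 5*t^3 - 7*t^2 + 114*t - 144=42*l^3 + l^2*(172 - 197*t) + l*(-64*t^2 + 33*t + 10) - 5*t^3 - t^2 + 34*t - 24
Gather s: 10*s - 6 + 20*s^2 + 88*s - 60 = 20*s^2 + 98*s - 66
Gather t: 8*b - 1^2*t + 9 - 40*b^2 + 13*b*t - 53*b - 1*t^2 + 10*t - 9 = -40*b^2 - 45*b - t^2 + t*(13*b + 9)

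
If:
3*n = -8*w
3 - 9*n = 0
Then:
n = 1/3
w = -1/8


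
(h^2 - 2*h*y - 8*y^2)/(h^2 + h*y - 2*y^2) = (-h + 4*y)/(-h + y)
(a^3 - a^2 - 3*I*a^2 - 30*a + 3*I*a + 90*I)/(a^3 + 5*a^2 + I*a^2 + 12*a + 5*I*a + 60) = (a - 6)/(a + 4*I)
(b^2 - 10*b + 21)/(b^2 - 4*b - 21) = (b - 3)/(b + 3)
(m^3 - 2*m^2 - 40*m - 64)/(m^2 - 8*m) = m + 6 + 8/m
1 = 1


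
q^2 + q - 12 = (q - 3)*(q + 4)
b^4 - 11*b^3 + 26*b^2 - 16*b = b*(b - 8)*(b - 2)*(b - 1)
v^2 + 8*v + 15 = (v + 3)*(v + 5)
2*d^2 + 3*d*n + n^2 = (d + n)*(2*d + n)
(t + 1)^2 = t^2 + 2*t + 1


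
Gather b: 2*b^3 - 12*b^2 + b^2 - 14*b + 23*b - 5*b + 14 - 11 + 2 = 2*b^3 - 11*b^2 + 4*b + 5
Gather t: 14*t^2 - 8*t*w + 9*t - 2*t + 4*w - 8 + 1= 14*t^2 + t*(7 - 8*w) + 4*w - 7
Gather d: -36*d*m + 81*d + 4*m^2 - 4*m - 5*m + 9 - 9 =d*(81 - 36*m) + 4*m^2 - 9*m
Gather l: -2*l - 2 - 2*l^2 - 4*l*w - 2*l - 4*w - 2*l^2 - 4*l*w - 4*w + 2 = -4*l^2 + l*(-8*w - 4) - 8*w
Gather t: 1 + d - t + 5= d - t + 6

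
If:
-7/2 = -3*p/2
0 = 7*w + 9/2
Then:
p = 7/3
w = -9/14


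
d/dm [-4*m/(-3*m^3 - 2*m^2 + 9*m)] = -(24*m + 8)/(3*m^2 + 2*m - 9)^2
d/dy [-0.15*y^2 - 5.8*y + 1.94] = -0.3*y - 5.8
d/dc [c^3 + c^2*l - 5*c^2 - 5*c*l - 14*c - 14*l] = 3*c^2 + 2*c*l - 10*c - 5*l - 14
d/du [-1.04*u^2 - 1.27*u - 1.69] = -2.08*u - 1.27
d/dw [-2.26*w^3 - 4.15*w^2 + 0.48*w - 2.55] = -6.78*w^2 - 8.3*w + 0.48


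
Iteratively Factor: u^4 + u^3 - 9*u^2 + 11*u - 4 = (u - 1)*(u^3 + 2*u^2 - 7*u + 4) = (u - 1)*(u + 4)*(u^2 - 2*u + 1) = (u - 1)^2*(u + 4)*(u - 1)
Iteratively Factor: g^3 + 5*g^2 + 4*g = (g + 1)*(g^2 + 4*g) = g*(g + 1)*(g + 4)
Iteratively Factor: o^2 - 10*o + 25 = (o - 5)*(o - 5)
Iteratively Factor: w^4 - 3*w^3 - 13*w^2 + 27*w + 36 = (w - 3)*(w^3 - 13*w - 12) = (w - 3)*(w + 1)*(w^2 - w - 12) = (w - 4)*(w - 3)*(w + 1)*(w + 3)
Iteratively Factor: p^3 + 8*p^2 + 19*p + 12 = (p + 4)*(p^2 + 4*p + 3) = (p + 1)*(p + 4)*(p + 3)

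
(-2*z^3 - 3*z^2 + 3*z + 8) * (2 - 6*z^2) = 12*z^5 + 18*z^4 - 22*z^3 - 54*z^2 + 6*z + 16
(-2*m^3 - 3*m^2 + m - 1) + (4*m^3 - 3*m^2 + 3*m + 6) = 2*m^3 - 6*m^2 + 4*m + 5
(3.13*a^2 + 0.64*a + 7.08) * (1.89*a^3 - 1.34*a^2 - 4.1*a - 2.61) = 5.9157*a^5 - 2.9846*a^4 - 0.309399999999999*a^3 - 20.2805*a^2 - 30.6984*a - 18.4788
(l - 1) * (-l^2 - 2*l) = -l^3 - l^2 + 2*l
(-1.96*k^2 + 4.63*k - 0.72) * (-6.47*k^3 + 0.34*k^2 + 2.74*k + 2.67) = 12.6812*k^5 - 30.6225*k^4 + 0.8622*k^3 + 7.2082*k^2 + 10.3893*k - 1.9224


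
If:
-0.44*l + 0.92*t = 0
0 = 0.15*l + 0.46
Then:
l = -3.07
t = -1.47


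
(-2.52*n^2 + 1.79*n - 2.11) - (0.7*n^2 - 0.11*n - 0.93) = -3.22*n^2 + 1.9*n - 1.18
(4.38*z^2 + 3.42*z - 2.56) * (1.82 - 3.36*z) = -14.7168*z^3 - 3.5196*z^2 + 14.826*z - 4.6592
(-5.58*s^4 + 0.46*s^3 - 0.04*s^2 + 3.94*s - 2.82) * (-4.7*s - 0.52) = 26.226*s^5 + 0.7396*s^4 - 0.0512*s^3 - 18.4972*s^2 + 11.2052*s + 1.4664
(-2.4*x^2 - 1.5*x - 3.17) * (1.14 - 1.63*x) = 3.912*x^3 - 0.291*x^2 + 3.4571*x - 3.6138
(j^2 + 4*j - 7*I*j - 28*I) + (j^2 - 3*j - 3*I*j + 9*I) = 2*j^2 + j - 10*I*j - 19*I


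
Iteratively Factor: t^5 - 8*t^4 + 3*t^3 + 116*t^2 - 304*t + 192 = (t + 4)*(t^4 - 12*t^3 + 51*t^2 - 88*t + 48) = (t - 1)*(t + 4)*(t^3 - 11*t^2 + 40*t - 48) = (t - 3)*(t - 1)*(t + 4)*(t^2 - 8*t + 16) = (t - 4)*(t - 3)*(t - 1)*(t + 4)*(t - 4)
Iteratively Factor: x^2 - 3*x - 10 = (x + 2)*(x - 5)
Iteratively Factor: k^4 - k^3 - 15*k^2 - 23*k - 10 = (k + 2)*(k^3 - 3*k^2 - 9*k - 5) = (k + 1)*(k + 2)*(k^2 - 4*k - 5) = (k + 1)^2*(k + 2)*(k - 5)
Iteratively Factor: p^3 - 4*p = (p - 2)*(p^2 + 2*p) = (p - 2)*(p + 2)*(p)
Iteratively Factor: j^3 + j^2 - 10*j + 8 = (j - 1)*(j^2 + 2*j - 8) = (j - 1)*(j + 4)*(j - 2)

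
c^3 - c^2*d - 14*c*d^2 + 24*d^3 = (c - 3*d)*(c - 2*d)*(c + 4*d)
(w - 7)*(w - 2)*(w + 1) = w^3 - 8*w^2 + 5*w + 14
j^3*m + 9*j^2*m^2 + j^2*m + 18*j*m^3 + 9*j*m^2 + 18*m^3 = (j + 3*m)*(j + 6*m)*(j*m + m)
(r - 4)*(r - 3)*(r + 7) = r^3 - 37*r + 84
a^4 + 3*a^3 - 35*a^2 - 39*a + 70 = (a - 5)*(a - 1)*(a + 2)*(a + 7)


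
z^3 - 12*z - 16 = (z - 4)*(z + 2)^2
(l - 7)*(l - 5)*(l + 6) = l^3 - 6*l^2 - 37*l + 210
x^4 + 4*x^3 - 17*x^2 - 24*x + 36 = (x - 3)*(x - 1)*(x + 2)*(x + 6)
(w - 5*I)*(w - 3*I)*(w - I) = w^3 - 9*I*w^2 - 23*w + 15*I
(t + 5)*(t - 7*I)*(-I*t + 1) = -I*t^3 - 6*t^2 - 5*I*t^2 - 30*t - 7*I*t - 35*I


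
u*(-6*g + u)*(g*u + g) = -6*g^2*u^2 - 6*g^2*u + g*u^3 + g*u^2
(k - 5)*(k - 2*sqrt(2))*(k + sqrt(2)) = k^3 - 5*k^2 - sqrt(2)*k^2 - 4*k + 5*sqrt(2)*k + 20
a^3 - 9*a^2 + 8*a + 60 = (a - 6)*(a - 5)*(a + 2)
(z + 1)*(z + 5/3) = z^2 + 8*z/3 + 5/3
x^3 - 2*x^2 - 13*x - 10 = (x - 5)*(x + 1)*(x + 2)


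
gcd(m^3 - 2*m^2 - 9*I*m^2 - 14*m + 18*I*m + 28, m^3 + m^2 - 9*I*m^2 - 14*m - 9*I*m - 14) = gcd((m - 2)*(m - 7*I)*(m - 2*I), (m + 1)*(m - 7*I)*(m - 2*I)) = m^2 - 9*I*m - 14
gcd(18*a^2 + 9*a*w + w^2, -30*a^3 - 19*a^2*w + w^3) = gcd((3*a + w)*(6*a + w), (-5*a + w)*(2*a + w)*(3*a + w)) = 3*a + w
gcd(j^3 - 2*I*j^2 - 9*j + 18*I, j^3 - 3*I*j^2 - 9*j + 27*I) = j^2 - 9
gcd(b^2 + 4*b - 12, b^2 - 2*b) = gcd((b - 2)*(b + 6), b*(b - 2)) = b - 2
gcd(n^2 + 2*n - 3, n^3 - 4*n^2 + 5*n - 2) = n - 1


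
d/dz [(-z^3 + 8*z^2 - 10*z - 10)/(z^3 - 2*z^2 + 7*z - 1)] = (-6*z^4 + 6*z^3 + 69*z^2 - 56*z + 80)/(z^6 - 4*z^5 + 18*z^4 - 30*z^3 + 53*z^2 - 14*z + 1)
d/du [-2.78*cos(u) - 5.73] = 2.78*sin(u)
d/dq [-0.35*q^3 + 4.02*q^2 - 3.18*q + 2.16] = -1.05*q^2 + 8.04*q - 3.18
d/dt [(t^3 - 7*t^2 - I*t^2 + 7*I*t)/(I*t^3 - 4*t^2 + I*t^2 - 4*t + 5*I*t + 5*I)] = (t^2*(5 - 8*I) + 10*t - 35)/(t^4 + t^3*(2 + 10*I) + t^2*(-24 + 20*I) + t*(-50 + 10*I) - 25)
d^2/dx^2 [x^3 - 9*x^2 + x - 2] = 6*x - 18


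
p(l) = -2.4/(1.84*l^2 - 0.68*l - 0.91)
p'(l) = -2.4*(0.68 - 3.68*l)/(1.84*l^2 - 0.68*l - 0.91)^2 = (8.832*l - 1.632)/(-1.84*l^2 + 0.68*l + 0.91)^2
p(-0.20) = 3.43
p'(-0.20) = -6.93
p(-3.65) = -0.09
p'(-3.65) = -0.05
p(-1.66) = -0.45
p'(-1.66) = -0.58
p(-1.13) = -1.09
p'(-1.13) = -2.38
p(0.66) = 4.31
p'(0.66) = 13.51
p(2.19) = -0.37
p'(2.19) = 0.43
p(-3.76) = -0.09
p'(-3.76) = -0.05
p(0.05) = 2.55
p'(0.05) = -1.35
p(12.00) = -0.01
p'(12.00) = 0.00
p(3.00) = -0.18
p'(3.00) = 0.13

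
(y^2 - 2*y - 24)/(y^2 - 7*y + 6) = (y + 4)/(y - 1)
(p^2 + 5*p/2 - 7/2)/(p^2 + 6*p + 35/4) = 2*(p - 1)/(2*p + 5)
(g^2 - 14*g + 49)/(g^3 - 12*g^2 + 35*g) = (g - 7)/(g*(g - 5))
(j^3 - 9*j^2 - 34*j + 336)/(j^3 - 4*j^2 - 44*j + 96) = (j - 7)/(j - 2)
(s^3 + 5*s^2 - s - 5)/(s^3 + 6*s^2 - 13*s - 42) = (s^3 + 5*s^2 - s - 5)/(s^3 + 6*s^2 - 13*s - 42)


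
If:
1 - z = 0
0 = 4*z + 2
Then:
No Solution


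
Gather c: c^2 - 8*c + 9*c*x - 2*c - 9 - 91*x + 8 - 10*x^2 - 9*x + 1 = c^2 + c*(9*x - 10) - 10*x^2 - 100*x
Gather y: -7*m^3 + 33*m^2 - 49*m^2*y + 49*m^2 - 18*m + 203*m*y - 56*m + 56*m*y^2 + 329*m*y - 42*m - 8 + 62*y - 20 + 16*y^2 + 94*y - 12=-7*m^3 + 82*m^2 - 116*m + y^2*(56*m + 16) + y*(-49*m^2 + 532*m + 156) - 40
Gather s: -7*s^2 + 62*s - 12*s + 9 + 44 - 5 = -7*s^2 + 50*s + 48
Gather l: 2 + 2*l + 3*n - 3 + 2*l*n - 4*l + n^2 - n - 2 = l*(2*n - 2) + n^2 + 2*n - 3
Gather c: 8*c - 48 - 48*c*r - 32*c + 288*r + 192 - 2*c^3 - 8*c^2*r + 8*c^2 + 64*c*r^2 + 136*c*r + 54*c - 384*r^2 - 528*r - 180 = -2*c^3 + c^2*(8 - 8*r) + c*(64*r^2 + 88*r + 30) - 384*r^2 - 240*r - 36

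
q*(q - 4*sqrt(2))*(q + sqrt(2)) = q^3 - 3*sqrt(2)*q^2 - 8*q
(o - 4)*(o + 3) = o^2 - o - 12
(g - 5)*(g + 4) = g^2 - g - 20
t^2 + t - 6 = (t - 2)*(t + 3)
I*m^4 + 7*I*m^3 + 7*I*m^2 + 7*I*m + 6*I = (m + 6)*(m - I)*(m + I)*(I*m + I)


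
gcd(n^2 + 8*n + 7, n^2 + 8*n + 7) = n^2 + 8*n + 7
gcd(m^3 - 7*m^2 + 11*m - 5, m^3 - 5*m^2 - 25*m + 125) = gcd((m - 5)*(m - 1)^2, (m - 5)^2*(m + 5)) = m - 5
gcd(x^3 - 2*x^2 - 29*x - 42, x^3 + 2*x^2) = x + 2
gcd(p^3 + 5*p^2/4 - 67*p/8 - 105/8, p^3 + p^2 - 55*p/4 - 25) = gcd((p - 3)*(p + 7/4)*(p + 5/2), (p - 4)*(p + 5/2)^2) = p + 5/2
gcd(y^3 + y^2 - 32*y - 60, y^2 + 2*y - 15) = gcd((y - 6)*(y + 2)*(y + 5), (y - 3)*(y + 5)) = y + 5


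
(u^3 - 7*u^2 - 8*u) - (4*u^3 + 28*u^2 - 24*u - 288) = -3*u^3 - 35*u^2 + 16*u + 288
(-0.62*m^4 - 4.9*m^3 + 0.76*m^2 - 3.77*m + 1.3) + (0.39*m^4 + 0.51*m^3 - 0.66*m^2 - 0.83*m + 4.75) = -0.23*m^4 - 4.39*m^3 + 0.1*m^2 - 4.6*m + 6.05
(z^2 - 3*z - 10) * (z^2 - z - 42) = z^4 - 4*z^3 - 49*z^2 + 136*z + 420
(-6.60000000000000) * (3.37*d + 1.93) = -22.242*d - 12.738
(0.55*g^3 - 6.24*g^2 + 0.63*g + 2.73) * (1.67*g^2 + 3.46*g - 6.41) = 0.9185*g^5 - 8.5178*g^4 - 24.0638*g^3 + 46.7373*g^2 + 5.4075*g - 17.4993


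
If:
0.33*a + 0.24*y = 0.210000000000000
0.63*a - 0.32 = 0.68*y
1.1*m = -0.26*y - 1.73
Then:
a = 0.58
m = -1.59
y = 0.07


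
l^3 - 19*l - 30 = (l - 5)*(l + 2)*(l + 3)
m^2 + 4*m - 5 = (m - 1)*(m + 5)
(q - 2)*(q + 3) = q^2 + q - 6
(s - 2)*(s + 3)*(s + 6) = s^3 + 7*s^2 - 36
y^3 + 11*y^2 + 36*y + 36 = (y + 2)*(y + 3)*(y + 6)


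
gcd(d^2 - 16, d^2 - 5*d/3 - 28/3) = d - 4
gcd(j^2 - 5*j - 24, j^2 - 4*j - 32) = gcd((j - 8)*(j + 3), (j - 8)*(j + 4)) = j - 8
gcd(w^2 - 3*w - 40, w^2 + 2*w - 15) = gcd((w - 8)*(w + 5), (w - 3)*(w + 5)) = w + 5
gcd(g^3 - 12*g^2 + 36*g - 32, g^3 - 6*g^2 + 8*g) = g - 2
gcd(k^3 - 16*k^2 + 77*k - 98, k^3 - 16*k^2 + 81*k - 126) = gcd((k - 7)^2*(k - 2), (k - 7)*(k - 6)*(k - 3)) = k - 7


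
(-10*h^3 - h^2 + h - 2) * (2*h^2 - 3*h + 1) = -20*h^5 + 28*h^4 - 5*h^3 - 8*h^2 + 7*h - 2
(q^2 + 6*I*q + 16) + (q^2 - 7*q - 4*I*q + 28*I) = 2*q^2 - 7*q + 2*I*q + 16 + 28*I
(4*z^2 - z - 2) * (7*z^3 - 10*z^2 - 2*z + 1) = 28*z^5 - 47*z^4 - 12*z^3 + 26*z^2 + 3*z - 2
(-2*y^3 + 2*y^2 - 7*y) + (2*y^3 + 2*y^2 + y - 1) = 4*y^2 - 6*y - 1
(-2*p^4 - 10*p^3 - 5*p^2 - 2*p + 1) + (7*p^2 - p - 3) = -2*p^4 - 10*p^3 + 2*p^2 - 3*p - 2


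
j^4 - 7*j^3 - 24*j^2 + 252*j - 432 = (j - 6)*(j - 4)*(j - 3)*(j + 6)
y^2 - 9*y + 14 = (y - 7)*(y - 2)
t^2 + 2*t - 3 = (t - 1)*(t + 3)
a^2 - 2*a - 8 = (a - 4)*(a + 2)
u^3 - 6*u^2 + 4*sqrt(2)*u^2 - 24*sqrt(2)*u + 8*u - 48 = (u - 6)*(u + 2*sqrt(2))^2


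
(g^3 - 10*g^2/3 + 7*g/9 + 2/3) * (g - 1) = g^4 - 13*g^3/3 + 37*g^2/9 - g/9 - 2/3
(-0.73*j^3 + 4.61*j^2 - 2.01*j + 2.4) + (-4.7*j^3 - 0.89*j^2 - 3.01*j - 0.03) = -5.43*j^3 + 3.72*j^2 - 5.02*j + 2.37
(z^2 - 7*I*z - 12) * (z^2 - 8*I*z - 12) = z^4 - 15*I*z^3 - 80*z^2 + 180*I*z + 144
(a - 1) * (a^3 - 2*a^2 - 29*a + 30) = a^4 - 3*a^3 - 27*a^2 + 59*a - 30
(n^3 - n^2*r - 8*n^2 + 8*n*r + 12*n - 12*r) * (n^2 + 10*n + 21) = n^5 - n^4*r + 2*n^4 - 2*n^3*r - 47*n^3 + 47*n^2*r - 48*n^2 + 48*n*r + 252*n - 252*r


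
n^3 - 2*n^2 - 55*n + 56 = (n - 8)*(n - 1)*(n + 7)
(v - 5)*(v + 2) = v^2 - 3*v - 10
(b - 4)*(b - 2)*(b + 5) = b^3 - b^2 - 22*b + 40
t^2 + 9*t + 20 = (t + 4)*(t + 5)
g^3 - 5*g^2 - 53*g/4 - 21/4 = (g - 7)*(g + 1/2)*(g + 3/2)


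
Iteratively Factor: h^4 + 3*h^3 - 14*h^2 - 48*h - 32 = (h - 4)*(h^3 + 7*h^2 + 14*h + 8) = (h - 4)*(h + 1)*(h^2 + 6*h + 8) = (h - 4)*(h + 1)*(h + 4)*(h + 2)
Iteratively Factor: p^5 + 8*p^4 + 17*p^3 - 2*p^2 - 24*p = (p + 3)*(p^4 + 5*p^3 + 2*p^2 - 8*p) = p*(p + 3)*(p^3 + 5*p^2 + 2*p - 8) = p*(p - 1)*(p + 3)*(p^2 + 6*p + 8) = p*(p - 1)*(p + 2)*(p + 3)*(p + 4)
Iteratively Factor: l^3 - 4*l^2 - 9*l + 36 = (l - 3)*(l^2 - l - 12) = (l - 4)*(l - 3)*(l + 3)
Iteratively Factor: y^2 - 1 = (y + 1)*(y - 1)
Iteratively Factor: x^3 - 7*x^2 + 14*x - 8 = (x - 1)*(x^2 - 6*x + 8) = (x - 2)*(x - 1)*(x - 4)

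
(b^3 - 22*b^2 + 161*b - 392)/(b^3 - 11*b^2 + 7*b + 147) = (b - 8)/(b + 3)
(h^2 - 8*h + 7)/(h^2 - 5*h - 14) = (h - 1)/(h + 2)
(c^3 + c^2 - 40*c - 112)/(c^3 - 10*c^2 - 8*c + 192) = (c^2 - 3*c - 28)/(c^2 - 14*c + 48)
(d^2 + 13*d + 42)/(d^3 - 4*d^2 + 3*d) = (d^2 + 13*d + 42)/(d*(d^2 - 4*d + 3))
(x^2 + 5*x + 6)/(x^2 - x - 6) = (x + 3)/(x - 3)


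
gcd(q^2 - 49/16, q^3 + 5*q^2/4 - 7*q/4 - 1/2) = 1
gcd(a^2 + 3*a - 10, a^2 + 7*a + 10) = a + 5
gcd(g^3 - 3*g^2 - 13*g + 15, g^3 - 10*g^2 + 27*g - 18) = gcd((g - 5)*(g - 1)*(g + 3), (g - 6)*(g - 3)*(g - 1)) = g - 1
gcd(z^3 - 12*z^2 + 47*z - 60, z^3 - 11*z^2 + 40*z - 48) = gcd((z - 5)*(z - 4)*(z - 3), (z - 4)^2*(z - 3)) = z^2 - 7*z + 12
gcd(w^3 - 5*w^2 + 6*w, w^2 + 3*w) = w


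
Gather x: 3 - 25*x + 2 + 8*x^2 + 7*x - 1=8*x^2 - 18*x + 4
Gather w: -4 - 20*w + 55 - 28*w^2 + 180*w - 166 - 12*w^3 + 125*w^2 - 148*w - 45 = -12*w^3 + 97*w^2 + 12*w - 160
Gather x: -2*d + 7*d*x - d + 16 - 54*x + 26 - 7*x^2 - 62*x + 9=-3*d - 7*x^2 + x*(7*d - 116) + 51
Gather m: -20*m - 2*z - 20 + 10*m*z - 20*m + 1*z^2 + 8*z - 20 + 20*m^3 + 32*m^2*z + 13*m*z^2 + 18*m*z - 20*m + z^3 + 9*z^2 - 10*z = 20*m^3 + 32*m^2*z + m*(13*z^2 + 28*z - 60) + z^3 + 10*z^2 - 4*z - 40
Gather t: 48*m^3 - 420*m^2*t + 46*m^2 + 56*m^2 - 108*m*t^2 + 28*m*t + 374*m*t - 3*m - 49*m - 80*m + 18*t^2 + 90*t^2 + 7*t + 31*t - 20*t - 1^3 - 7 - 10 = 48*m^3 + 102*m^2 - 132*m + t^2*(108 - 108*m) + t*(-420*m^2 + 402*m + 18) - 18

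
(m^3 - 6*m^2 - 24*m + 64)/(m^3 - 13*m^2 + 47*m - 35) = (m^3 - 6*m^2 - 24*m + 64)/(m^3 - 13*m^2 + 47*m - 35)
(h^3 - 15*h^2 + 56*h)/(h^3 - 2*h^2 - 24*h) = (-h^2 + 15*h - 56)/(-h^2 + 2*h + 24)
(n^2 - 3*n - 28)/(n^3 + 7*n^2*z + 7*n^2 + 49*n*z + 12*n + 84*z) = (n - 7)/(n^2 + 7*n*z + 3*n + 21*z)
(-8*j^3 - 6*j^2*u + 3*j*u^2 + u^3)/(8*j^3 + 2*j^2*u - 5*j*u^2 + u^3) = (4*j + u)/(-4*j + u)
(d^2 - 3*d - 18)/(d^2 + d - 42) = (d + 3)/(d + 7)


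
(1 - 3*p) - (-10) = 11 - 3*p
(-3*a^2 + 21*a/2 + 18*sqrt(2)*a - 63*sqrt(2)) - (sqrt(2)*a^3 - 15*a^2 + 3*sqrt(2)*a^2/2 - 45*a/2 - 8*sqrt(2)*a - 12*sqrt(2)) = -sqrt(2)*a^3 - 3*sqrt(2)*a^2/2 + 12*a^2 + 33*a + 26*sqrt(2)*a - 51*sqrt(2)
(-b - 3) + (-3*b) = -4*b - 3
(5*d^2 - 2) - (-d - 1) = 5*d^2 + d - 1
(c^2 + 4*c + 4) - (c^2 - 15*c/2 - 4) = 23*c/2 + 8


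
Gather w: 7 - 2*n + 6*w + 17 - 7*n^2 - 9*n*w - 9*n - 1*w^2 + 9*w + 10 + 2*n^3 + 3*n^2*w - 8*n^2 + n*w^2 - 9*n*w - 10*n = 2*n^3 - 15*n^2 - 21*n + w^2*(n - 1) + w*(3*n^2 - 18*n + 15) + 34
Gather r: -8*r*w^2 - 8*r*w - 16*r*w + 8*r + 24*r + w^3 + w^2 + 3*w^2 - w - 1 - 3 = r*(-8*w^2 - 24*w + 32) + w^3 + 4*w^2 - w - 4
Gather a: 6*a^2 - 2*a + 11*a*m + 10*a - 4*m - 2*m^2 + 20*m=6*a^2 + a*(11*m + 8) - 2*m^2 + 16*m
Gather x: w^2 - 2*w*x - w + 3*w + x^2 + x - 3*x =w^2 + 2*w + x^2 + x*(-2*w - 2)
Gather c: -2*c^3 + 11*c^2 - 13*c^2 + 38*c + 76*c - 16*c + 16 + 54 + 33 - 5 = -2*c^3 - 2*c^2 + 98*c + 98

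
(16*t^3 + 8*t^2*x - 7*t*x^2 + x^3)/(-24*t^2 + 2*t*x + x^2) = (-4*t^2 - 3*t*x + x^2)/(6*t + x)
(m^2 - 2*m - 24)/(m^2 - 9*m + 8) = (m^2 - 2*m - 24)/(m^2 - 9*m + 8)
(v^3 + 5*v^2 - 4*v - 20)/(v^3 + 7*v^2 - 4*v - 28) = (v + 5)/(v + 7)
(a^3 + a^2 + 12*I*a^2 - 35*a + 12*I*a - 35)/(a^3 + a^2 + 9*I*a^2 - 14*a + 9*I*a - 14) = (a + 5*I)/(a + 2*I)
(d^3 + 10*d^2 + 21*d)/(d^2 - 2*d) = (d^2 + 10*d + 21)/(d - 2)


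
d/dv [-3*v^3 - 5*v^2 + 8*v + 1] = -9*v^2 - 10*v + 8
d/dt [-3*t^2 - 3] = -6*t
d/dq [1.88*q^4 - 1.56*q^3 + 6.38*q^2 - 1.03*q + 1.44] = 7.52*q^3 - 4.68*q^2 + 12.76*q - 1.03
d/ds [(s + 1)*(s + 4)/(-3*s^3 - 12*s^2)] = (s + 2)/(3*s^3)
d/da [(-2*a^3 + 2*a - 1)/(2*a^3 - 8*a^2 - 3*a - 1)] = (16*a^4 + 4*a^3 + 28*a^2 - 16*a - 5)/(4*a^6 - 32*a^5 + 52*a^4 + 44*a^3 + 25*a^2 + 6*a + 1)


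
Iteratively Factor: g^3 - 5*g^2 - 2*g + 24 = (g - 3)*(g^2 - 2*g - 8) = (g - 4)*(g - 3)*(g + 2)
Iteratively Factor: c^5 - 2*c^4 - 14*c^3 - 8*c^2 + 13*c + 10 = (c + 1)*(c^4 - 3*c^3 - 11*c^2 + 3*c + 10) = (c - 5)*(c + 1)*(c^3 + 2*c^2 - c - 2) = (c - 5)*(c + 1)^2*(c^2 + c - 2) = (c - 5)*(c + 1)^2*(c + 2)*(c - 1)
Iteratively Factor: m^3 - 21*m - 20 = (m + 1)*(m^2 - m - 20) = (m - 5)*(m + 1)*(m + 4)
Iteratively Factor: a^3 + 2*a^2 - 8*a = (a + 4)*(a^2 - 2*a) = (a - 2)*(a + 4)*(a)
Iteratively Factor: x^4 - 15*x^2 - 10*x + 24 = (x - 4)*(x^3 + 4*x^2 + x - 6) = (x - 4)*(x + 2)*(x^2 + 2*x - 3) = (x - 4)*(x - 1)*(x + 2)*(x + 3)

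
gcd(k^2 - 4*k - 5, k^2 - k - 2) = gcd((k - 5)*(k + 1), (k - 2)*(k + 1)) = k + 1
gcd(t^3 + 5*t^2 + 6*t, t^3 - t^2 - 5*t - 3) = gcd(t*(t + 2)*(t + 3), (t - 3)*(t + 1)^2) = 1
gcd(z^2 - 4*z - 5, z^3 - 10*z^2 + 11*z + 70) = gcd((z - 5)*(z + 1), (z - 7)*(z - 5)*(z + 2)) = z - 5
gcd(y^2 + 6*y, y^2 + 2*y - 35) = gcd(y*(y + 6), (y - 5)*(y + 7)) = 1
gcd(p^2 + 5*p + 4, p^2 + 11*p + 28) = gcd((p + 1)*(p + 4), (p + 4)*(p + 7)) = p + 4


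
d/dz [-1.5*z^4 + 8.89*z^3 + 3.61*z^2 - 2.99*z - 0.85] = -6.0*z^3 + 26.67*z^2 + 7.22*z - 2.99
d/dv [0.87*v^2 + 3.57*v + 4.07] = 1.74*v + 3.57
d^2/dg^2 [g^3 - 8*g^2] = 6*g - 16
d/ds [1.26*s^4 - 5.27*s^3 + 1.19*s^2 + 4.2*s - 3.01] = 5.04*s^3 - 15.81*s^2 + 2.38*s + 4.2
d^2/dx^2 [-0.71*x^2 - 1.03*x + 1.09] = -1.42000000000000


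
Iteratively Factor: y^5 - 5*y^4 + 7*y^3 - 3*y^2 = (y - 1)*(y^4 - 4*y^3 + 3*y^2) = y*(y - 1)*(y^3 - 4*y^2 + 3*y) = y^2*(y - 1)*(y^2 - 4*y + 3) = y^2*(y - 3)*(y - 1)*(y - 1)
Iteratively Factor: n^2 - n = (n - 1)*(n)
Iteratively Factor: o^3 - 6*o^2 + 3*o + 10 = (o - 2)*(o^2 - 4*o - 5) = (o - 5)*(o - 2)*(o + 1)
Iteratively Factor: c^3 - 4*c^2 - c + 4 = (c - 1)*(c^2 - 3*c - 4) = (c - 4)*(c - 1)*(c + 1)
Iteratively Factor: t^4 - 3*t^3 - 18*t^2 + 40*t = (t - 5)*(t^3 + 2*t^2 - 8*t) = (t - 5)*(t + 4)*(t^2 - 2*t) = (t - 5)*(t - 2)*(t + 4)*(t)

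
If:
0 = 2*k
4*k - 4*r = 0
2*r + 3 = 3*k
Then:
No Solution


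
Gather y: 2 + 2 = 4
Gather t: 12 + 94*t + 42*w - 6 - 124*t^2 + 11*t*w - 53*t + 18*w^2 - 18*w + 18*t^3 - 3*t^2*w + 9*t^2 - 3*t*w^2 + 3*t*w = 18*t^3 + t^2*(-3*w - 115) + t*(-3*w^2 + 14*w + 41) + 18*w^2 + 24*w + 6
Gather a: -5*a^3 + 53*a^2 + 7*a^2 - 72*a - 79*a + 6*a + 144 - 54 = -5*a^3 + 60*a^2 - 145*a + 90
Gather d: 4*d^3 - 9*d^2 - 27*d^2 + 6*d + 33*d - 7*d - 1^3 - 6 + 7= 4*d^3 - 36*d^2 + 32*d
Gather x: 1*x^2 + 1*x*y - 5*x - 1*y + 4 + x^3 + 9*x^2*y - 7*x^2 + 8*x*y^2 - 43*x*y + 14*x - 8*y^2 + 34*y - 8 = x^3 + x^2*(9*y - 6) + x*(8*y^2 - 42*y + 9) - 8*y^2 + 33*y - 4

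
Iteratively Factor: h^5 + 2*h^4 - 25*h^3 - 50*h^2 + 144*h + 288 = (h - 3)*(h^4 + 5*h^3 - 10*h^2 - 80*h - 96) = (h - 3)*(h + 3)*(h^3 + 2*h^2 - 16*h - 32) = (h - 4)*(h - 3)*(h + 3)*(h^2 + 6*h + 8) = (h - 4)*(h - 3)*(h + 2)*(h + 3)*(h + 4)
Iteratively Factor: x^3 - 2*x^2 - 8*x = (x + 2)*(x^2 - 4*x) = x*(x + 2)*(x - 4)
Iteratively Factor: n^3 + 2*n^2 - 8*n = (n)*(n^2 + 2*n - 8) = n*(n - 2)*(n + 4)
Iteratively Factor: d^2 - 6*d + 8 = (d - 4)*(d - 2)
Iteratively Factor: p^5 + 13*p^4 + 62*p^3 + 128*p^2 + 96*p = (p + 4)*(p^4 + 9*p^3 + 26*p^2 + 24*p) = (p + 4)^2*(p^3 + 5*p^2 + 6*p) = p*(p + 4)^2*(p^2 + 5*p + 6) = p*(p + 3)*(p + 4)^2*(p + 2)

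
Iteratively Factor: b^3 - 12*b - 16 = (b + 2)*(b^2 - 2*b - 8) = (b - 4)*(b + 2)*(b + 2)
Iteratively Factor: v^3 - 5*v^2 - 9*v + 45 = (v - 5)*(v^2 - 9) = (v - 5)*(v - 3)*(v + 3)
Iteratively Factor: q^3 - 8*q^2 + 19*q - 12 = (q - 4)*(q^2 - 4*q + 3) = (q - 4)*(q - 3)*(q - 1)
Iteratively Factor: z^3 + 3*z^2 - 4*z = (z - 1)*(z^2 + 4*z) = (z - 1)*(z + 4)*(z)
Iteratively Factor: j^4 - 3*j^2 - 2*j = (j + 1)*(j^3 - j^2 - 2*j) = (j + 1)^2*(j^2 - 2*j) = j*(j + 1)^2*(j - 2)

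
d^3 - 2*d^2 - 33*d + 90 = (d - 5)*(d - 3)*(d + 6)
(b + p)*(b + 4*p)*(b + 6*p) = b^3 + 11*b^2*p + 34*b*p^2 + 24*p^3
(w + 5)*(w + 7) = w^2 + 12*w + 35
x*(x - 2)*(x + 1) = x^3 - x^2 - 2*x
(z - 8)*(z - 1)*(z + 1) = z^3 - 8*z^2 - z + 8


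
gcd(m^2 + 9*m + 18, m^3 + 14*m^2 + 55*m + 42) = m + 6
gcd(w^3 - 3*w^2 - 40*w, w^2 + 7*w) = w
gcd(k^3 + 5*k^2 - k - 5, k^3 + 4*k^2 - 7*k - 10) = k^2 + 6*k + 5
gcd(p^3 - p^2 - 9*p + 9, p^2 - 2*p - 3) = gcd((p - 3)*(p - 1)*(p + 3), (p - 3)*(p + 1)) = p - 3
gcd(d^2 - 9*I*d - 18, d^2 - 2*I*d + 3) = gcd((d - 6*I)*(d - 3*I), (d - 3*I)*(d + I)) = d - 3*I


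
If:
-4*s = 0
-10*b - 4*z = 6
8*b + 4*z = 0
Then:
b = -3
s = 0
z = 6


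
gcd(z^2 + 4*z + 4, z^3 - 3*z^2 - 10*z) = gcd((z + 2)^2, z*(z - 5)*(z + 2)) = z + 2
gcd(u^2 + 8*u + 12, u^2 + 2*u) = u + 2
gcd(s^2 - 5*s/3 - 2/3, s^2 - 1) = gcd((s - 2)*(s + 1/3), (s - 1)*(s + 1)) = 1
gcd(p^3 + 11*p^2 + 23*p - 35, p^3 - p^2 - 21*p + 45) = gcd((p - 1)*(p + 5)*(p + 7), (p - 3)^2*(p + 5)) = p + 5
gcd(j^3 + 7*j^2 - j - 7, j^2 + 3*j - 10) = 1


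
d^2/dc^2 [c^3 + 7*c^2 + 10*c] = 6*c + 14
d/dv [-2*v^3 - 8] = -6*v^2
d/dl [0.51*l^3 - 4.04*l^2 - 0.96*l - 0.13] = 1.53*l^2 - 8.08*l - 0.96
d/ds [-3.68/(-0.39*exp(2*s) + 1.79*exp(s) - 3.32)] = (6.5872 - 2.8704*exp(s))*exp(s)/(0.39*exp(2*s) - 1.79*exp(s) + 3.32)^2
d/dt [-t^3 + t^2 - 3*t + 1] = -3*t^2 + 2*t - 3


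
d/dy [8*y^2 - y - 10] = 16*y - 1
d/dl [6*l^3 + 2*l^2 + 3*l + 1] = 18*l^2 + 4*l + 3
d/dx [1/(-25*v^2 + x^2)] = -2*x/(25*v^2 - x^2)^2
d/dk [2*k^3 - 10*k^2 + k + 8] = 6*k^2 - 20*k + 1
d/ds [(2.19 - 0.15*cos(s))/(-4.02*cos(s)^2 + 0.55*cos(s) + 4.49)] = (0.603*cos(s)^2 - 17.6076*cos(s) + 1.878)*sin(s)/(16.1604*cos(s)^4 - 4.422*cos(s)^3 - 35.7971*cos(s)^2 + 4.939*cos(s) + 20.1601)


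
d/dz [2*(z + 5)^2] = 4*z + 20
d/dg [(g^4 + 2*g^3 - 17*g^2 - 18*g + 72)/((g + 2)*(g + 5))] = (2*g^5 + 23*g^4 + 68*g^3 - 41*g^2 - 484*g - 684)/(g^4 + 14*g^3 + 69*g^2 + 140*g + 100)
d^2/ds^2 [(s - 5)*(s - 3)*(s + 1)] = 6*s - 14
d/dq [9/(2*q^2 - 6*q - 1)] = 18*(3 - 2*q)/(-2*q^2 + 6*q + 1)^2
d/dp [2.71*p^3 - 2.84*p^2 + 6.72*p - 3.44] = 8.13*p^2 - 5.68*p + 6.72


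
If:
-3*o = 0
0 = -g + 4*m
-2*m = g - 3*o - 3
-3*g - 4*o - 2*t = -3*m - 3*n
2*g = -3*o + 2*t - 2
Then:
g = 2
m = 1/2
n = 7/2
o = 0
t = 3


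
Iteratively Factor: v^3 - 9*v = (v + 3)*(v^2 - 3*v) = v*(v + 3)*(v - 3)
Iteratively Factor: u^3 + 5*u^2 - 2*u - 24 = (u - 2)*(u^2 + 7*u + 12) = (u - 2)*(u + 4)*(u + 3)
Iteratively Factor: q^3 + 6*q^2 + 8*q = (q + 2)*(q^2 + 4*q) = (q + 2)*(q + 4)*(q)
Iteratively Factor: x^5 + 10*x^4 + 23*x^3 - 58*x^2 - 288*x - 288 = (x + 2)*(x^4 + 8*x^3 + 7*x^2 - 72*x - 144) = (x + 2)*(x + 3)*(x^3 + 5*x^2 - 8*x - 48) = (x + 2)*(x + 3)*(x + 4)*(x^2 + x - 12) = (x + 2)*(x + 3)*(x + 4)^2*(x - 3)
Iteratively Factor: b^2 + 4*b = (b + 4)*(b)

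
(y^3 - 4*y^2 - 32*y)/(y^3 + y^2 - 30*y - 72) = y*(y - 8)/(y^2 - 3*y - 18)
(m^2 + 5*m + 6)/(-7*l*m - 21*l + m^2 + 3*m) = (-m - 2)/(7*l - m)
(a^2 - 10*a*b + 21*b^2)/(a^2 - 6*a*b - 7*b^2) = (a - 3*b)/(a + b)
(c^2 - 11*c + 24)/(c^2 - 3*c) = (c - 8)/c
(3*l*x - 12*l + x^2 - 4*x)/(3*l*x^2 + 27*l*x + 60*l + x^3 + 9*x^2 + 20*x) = (x - 4)/(x^2 + 9*x + 20)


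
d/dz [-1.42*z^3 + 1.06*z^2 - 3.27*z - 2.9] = -4.26*z^2 + 2.12*z - 3.27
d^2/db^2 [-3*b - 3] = 0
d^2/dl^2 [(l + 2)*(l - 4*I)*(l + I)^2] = 12*l^2 + 12*l*(1 - I) + 14 - 8*I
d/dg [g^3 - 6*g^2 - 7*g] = 3*g^2 - 12*g - 7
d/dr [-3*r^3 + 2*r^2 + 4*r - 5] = -9*r^2 + 4*r + 4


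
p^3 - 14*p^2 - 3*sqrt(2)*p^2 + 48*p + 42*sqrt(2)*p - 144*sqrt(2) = (p - 8)*(p - 6)*(p - 3*sqrt(2))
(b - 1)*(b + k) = b^2 + b*k - b - k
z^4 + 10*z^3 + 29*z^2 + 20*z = z*(z + 1)*(z + 4)*(z + 5)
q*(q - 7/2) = q^2 - 7*q/2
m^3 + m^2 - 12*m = m*(m - 3)*(m + 4)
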